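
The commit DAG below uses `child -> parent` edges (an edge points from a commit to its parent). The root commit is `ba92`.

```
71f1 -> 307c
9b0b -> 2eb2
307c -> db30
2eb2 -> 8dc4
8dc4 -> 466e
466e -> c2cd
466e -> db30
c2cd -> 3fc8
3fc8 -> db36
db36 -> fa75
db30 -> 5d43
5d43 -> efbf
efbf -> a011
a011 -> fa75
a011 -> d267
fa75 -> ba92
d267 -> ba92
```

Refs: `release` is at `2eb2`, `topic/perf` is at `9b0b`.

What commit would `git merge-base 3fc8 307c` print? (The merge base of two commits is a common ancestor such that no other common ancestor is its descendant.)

Ancestors of 3fc8: {3fc8, ba92, db36, fa75}.
Ancestors of 307c: {307c, 5d43, a011, ba92, d267, db30, efbf, fa75}.
Common ancestors: {ba92, fa75}.
Among these, fa75 is not an ancestor of any other common ancestor — it is the merge base.

fa75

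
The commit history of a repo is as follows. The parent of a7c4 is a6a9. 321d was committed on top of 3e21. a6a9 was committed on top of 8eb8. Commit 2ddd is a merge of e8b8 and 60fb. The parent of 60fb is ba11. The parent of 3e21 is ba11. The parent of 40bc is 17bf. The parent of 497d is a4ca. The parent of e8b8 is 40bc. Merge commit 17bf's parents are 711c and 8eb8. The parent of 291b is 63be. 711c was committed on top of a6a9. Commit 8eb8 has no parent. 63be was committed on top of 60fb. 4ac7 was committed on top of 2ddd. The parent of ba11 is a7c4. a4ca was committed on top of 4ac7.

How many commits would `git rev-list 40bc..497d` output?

Reachable from 497d: {17bf, 2ddd, 40bc, 497d, 4ac7, 60fb, 711c, 8eb8, a4ca, a6a9, a7c4, ba11, e8b8}.
Reachable from 40bc: {17bf, 40bc, 711c, 8eb8, a6a9}.
In 497d's history but not 40bc's: {2ddd, 497d, 4ac7, 60fb, a4ca, a7c4, ba11, e8b8} — 8 commits.

8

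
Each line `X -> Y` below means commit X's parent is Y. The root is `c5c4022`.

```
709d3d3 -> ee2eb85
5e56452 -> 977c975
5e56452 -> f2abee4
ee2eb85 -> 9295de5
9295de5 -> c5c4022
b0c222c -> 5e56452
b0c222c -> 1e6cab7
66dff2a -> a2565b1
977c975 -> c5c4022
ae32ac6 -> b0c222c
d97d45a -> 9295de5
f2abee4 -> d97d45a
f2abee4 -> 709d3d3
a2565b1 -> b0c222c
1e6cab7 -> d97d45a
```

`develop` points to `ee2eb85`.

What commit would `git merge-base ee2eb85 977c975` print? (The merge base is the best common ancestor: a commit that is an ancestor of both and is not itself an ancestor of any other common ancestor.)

Ancestors of ee2eb85: {9295de5, c5c4022, ee2eb85}.
Ancestors of 977c975: {977c975, c5c4022}.
Common ancestors: {c5c4022}.
The only common ancestor is c5c4022, so it is the merge base.

c5c4022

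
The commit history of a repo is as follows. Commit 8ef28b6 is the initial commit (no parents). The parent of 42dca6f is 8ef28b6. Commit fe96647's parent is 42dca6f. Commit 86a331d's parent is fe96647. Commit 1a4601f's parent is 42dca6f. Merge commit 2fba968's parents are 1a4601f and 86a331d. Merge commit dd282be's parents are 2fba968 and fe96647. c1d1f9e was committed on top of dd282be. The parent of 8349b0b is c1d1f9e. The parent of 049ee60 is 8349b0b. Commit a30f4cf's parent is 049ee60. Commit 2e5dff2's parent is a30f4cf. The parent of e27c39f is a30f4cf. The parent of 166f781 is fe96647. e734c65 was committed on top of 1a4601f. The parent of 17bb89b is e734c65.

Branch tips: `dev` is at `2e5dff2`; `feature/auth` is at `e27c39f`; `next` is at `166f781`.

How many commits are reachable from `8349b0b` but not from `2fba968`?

3

Reachable from 8349b0b: {1a4601f, 2fba968, 42dca6f, 8349b0b, 86a331d, 8ef28b6, c1d1f9e, dd282be, fe96647}.
Reachable from 2fba968: {1a4601f, 2fba968, 42dca6f, 86a331d, 8ef28b6, fe96647}.
In 8349b0b's history but not 2fba968's: {8349b0b, c1d1f9e, dd282be} — 3 commits.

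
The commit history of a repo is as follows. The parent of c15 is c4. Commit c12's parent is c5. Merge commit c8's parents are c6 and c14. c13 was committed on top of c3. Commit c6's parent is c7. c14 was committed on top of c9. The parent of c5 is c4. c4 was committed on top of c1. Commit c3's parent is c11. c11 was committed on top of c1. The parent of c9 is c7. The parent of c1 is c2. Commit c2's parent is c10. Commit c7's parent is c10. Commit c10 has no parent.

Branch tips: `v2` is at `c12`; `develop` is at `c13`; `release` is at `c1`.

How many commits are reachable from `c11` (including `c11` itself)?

Walking parent pointers from c11: reachable set = {c1, c10, c11, c2}.
That is 4 commits.

4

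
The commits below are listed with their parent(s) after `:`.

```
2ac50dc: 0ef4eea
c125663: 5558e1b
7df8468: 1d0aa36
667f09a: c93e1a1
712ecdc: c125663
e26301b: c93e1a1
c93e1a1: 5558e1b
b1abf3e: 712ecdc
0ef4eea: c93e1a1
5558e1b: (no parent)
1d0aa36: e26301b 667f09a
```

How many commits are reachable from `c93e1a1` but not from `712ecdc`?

1

Reachable from c93e1a1: {5558e1b, c93e1a1}.
Reachable from 712ecdc: {5558e1b, 712ecdc, c125663}.
In c93e1a1's history but not 712ecdc's: {c93e1a1} — 1 commit.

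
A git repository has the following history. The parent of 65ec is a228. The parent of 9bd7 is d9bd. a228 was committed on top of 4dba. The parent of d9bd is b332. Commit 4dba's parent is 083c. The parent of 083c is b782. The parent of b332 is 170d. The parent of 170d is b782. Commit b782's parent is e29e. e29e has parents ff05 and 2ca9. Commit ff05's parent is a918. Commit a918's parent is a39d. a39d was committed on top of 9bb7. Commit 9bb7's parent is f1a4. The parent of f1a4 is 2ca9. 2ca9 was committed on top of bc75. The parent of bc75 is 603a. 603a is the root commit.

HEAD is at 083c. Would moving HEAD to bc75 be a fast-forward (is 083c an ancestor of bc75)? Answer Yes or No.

A fast-forward from 083c to bc75 is possible iff 083c is an ancestor of bc75.
Ancestors of bc75: {603a, bc75}.
083c is not among them, so fast-forward is not possible.

No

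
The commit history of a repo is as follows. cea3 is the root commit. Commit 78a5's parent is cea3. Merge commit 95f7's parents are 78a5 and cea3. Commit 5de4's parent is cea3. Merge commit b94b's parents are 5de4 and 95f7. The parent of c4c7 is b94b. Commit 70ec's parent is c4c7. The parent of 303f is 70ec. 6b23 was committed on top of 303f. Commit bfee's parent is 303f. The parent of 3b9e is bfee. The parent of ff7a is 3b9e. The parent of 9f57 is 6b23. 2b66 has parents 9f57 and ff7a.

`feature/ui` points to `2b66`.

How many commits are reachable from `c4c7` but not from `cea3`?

5

Reachable from c4c7: {5de4, 78a5, 95f7, b94b, c4c7, cea3}.
Reachable from cea3: {cea3}.
In c4c7's history but not cea3's: {5de4, 78a5, 95f7, b94b, c4c7} — 5 commits.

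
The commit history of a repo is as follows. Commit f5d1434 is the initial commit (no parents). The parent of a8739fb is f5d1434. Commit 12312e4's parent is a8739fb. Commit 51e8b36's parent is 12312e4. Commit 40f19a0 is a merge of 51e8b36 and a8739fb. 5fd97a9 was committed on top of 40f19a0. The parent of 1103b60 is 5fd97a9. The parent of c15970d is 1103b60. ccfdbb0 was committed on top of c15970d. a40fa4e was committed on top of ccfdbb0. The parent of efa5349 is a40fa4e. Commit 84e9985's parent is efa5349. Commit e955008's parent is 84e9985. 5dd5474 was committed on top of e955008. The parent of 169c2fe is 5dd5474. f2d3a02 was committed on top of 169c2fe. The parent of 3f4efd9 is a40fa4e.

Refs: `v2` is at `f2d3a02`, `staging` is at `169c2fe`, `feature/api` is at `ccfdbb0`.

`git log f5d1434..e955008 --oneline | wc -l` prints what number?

Reachable from e955008: {1103b60, 12312e4, 40f19a0, 51e8b36, 5fd97a9, 84e9985, a40fa4e, a8739fb, c15970d, ccfdbb0, e955008, efa5349, f5d1434}.
Reachable from f5d1434: {f5d1434}.
In e955008's history but not f5d1434's: {1103b60, 12312e4, 40f19a0, 51e8b36, 5fd97a9, 84e9985, a40fa4e, a8739fb, c15970d, ccfdbb0, e955008, efa5349} — 12 commits.

12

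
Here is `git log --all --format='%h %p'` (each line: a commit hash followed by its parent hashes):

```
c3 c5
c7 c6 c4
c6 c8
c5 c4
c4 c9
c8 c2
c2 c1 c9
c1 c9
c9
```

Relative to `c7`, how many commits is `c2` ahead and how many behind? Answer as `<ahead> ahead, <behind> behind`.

0 ahead, 4 behind

Reachable from c2: {c1, c2, c9}.
Reachable from c7: {c1, c2, c4, c6, c7, c8, c9}.
Only in c2's history (ahead): {} — 0.
Only in c7's history (behind): {c4, c6, c7, c8} — 4.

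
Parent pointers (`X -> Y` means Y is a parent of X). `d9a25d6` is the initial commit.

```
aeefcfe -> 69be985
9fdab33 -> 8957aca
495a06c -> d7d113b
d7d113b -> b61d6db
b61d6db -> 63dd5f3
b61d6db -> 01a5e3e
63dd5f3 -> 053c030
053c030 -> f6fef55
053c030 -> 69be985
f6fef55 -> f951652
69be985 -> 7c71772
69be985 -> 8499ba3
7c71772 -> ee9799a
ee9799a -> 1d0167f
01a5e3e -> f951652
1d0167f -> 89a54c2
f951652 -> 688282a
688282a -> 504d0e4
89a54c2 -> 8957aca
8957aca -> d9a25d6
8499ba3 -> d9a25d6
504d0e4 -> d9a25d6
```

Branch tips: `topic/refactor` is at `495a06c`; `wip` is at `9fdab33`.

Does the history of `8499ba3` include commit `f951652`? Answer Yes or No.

No

Ancestors of 8499ba3: {8499ba3, d9a25d6}.
f951652 is not in that set, so it is not an ancestor of 8499ba3.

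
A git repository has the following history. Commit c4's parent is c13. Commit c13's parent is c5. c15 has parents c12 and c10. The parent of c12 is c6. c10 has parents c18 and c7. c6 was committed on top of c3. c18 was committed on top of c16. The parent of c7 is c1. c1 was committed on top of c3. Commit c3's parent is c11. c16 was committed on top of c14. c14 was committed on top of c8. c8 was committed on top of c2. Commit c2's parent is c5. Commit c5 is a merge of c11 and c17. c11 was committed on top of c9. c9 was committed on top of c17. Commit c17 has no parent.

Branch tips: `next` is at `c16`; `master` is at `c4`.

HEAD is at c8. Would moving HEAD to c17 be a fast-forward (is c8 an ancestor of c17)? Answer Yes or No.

No

A fast-forward from c8 to c17 is possible iff c8 is an ancestor of c17.
Ancestors of c17: {c17}.
c8 is not among them, so fast-forward is not possible.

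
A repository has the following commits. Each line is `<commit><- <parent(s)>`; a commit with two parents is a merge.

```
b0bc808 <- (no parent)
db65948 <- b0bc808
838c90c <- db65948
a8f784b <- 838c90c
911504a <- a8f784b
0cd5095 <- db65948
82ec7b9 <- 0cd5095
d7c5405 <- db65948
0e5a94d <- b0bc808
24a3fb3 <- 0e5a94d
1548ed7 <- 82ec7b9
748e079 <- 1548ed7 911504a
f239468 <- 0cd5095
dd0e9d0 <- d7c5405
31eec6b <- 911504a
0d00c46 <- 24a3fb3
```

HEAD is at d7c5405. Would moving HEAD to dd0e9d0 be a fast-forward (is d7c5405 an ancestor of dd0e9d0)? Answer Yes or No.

A fast-forward from d7c5405 to dd0e9d0 is possible iff d7c5405 is an ancestor of dd0e9d0.
Ancestors of dd0e9d0: {b0bc808, d7c5405, db65948, dd0e9d0}.
d7c5405 is among them, so fast-forward is possible.

Yes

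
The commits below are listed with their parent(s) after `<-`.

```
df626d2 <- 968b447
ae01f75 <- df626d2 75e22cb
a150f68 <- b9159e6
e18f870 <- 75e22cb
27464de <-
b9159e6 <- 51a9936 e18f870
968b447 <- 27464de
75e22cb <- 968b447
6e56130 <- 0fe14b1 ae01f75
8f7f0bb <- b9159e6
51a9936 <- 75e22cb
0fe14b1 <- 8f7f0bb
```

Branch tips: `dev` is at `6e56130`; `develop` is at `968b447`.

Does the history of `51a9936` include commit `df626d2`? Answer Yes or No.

No

Ancestors of 51a9936: {27464de, 51a9936, 75e22cb, 968b447}.
df626d2 is not in that set, so it is not an ancestor of 51a9936.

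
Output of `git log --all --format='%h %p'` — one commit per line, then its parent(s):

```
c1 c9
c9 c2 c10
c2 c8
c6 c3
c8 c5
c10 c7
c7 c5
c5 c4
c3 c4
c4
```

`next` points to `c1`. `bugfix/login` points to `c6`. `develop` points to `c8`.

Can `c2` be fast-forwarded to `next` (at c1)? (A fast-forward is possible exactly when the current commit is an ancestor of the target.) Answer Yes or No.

Yes

A fast-forward from c2 to c1 is possible iff c2 is an ancestor of c1.
Ancestors of c1: {c1, c10, c2, c4, c5, c7, c8, c9}.
c2 is among them, so fast-forward is possible.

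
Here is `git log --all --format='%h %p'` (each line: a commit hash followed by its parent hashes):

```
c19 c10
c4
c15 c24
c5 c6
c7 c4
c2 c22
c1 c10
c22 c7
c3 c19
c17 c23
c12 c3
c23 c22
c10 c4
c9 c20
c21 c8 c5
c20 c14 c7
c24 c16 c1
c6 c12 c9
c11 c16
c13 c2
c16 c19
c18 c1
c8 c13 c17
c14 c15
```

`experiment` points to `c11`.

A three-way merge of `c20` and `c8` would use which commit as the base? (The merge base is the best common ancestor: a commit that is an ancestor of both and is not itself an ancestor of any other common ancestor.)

c7

Ancestors of c20: {c1, c10, c14, c15, c16, c19, c20, c24, c4, c7}.
Ancestors of c8: {c13, c17, c2, c22, c23, c4, c7, c8}.
Common ancestors: {c4, c7}.
Among these, c7 is not an ancestor of any other common ancestor — it is the merge base.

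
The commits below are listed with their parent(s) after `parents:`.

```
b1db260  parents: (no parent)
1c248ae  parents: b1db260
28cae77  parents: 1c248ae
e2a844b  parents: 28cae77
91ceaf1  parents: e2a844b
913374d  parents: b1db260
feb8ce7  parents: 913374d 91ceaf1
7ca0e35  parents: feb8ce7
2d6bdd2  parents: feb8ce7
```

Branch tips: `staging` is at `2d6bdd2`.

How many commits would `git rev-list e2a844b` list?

Walking parent pointers from e2a844b: reachable set = {1c248ae, 28cae77, b1db260, e2a844b}.
That is 4 commits.

4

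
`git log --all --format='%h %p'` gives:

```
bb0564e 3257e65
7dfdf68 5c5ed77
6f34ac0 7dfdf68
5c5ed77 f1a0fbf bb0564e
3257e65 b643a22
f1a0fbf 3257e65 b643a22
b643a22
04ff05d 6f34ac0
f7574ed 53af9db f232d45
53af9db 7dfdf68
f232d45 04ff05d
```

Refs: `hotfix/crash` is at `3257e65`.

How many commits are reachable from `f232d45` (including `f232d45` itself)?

Walking parent pointers from f232d45: reachable set = {04ff05d, 3257e65, 5c5ed77, 6f34ac0, 7dfdf68, b643a22, bb0564e, f1a0fbf, f232d45}.
That is 9 commits.

9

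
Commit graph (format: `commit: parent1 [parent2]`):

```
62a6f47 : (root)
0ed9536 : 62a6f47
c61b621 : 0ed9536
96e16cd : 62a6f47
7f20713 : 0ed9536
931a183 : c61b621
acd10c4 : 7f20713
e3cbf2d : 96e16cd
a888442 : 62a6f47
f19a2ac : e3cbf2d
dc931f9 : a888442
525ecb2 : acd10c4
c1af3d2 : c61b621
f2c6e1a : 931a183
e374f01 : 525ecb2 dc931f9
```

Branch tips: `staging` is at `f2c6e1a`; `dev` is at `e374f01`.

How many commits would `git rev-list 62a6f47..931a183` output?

Reachable from 931a183: {0ed9536, 62a6f47, 931a183, c61b621}.
Reachable from 62a6f47: {62a6f47}.
In 931a183's history but not 62a6f47's: {0ed9536, 931a183, c61b621} — 3 commits.

3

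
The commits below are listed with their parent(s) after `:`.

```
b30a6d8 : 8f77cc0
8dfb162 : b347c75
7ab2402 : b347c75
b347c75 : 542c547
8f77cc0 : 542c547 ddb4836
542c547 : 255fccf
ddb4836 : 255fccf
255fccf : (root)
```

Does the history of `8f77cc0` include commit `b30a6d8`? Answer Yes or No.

Ancestors of 8f77cc0: {255fccf, 542c547, 8f77cc0, ddb4836}.
b30a6d8 is not in that set, so it is not an ancestor of 8f77cc0.

No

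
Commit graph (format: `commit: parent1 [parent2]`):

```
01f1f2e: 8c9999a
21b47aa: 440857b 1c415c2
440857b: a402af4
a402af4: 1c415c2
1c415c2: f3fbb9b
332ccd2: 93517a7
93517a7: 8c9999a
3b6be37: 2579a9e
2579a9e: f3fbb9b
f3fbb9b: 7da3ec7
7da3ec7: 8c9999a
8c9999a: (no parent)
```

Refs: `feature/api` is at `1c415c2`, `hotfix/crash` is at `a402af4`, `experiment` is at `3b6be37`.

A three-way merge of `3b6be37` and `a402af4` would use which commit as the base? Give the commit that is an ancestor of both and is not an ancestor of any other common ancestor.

f3fbb9b

Ancestors of 3b6be37: {2579a9e, 3b6be37, 7da3ec7, 8c9999a, f3fbb9b}.
Ancestors of a402af4: {1c415c2, 7da3ec7, 8c9999a, a402af4, f3fbb9b}.
Common ancestors: {7da3ec7, 8c9999a, f3fbb9b}.
Among these, f3fbb9b is not an ancestor of any other common ancestor — it is the merge base.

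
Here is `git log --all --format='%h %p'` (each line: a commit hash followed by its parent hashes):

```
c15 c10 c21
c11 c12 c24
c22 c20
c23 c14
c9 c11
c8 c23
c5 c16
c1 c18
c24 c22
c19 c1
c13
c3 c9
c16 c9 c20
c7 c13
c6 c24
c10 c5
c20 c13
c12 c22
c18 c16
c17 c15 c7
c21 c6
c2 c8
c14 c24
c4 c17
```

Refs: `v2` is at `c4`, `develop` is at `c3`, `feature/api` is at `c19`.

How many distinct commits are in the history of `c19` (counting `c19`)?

Walking parent pointers from c19: reachable set = {c1, c11, c12, c13, c16, c18, c19, c20, c22, c24, c9}.
That is 11 commits.

11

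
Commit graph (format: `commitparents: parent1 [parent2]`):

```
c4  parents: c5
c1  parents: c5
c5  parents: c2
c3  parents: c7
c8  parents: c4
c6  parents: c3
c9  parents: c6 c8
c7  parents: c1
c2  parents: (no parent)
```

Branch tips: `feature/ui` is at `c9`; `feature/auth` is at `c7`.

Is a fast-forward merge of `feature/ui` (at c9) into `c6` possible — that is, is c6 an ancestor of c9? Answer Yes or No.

Yes

A fast-forward from c6 to c9 is possible iff c6 is an ancestor of c9.
Ancestors of c9: {c1, c2, c3, c4, c5, c6, c7, c8, c9}.
c6 is among them, so fast-forward is possible.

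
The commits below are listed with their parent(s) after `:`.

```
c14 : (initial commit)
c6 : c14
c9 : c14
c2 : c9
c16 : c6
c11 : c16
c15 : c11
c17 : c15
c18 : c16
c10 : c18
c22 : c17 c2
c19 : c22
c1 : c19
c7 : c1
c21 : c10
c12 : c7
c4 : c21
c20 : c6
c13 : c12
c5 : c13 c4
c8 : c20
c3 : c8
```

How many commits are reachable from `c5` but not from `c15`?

14

Reachable from c5: {c1, c10, c11, c12, c13, c14, c15, c16, c17, c18, c19, c2, c21, c22, c4, c5, c6, c7, c9}.
Reachable from c15: {c11, c14, c15, c16, c6}.
In c5's history but not c15's: {c1, c10, c12, c13, c17, c18, c19, c2, c21, c22, c4, c5, c7, c9} — 14 commits.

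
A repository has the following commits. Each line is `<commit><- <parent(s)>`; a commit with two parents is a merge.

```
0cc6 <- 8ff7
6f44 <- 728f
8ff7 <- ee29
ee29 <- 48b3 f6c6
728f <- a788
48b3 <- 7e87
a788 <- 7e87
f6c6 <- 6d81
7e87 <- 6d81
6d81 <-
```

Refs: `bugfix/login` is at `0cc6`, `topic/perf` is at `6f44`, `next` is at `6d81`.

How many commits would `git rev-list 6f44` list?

Walking parent pointers from 6f44: reachable set = {6d81, 6f44, 728f, 7e87, a788}.
That is 5 commits.

5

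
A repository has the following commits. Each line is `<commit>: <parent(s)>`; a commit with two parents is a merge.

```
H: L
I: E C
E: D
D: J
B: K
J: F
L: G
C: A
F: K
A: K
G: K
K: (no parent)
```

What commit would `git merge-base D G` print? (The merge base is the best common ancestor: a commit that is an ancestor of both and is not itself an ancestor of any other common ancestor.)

Ancestors of D: {D, F, J, K}.
Ancestors of G: {G, K}.
Common ancestors: {K}.
The only common ancestor is K, so it is the merge base.

K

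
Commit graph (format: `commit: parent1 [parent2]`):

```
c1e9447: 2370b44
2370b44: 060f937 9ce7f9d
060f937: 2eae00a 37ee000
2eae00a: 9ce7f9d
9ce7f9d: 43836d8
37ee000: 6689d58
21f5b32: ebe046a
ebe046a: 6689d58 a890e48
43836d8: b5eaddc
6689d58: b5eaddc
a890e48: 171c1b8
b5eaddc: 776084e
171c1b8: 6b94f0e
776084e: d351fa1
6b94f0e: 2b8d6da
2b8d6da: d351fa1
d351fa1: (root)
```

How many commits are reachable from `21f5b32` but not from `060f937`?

Reachable from 21f5b32: {171c1b8, 21f5b32, 2b8d6da, 6689d58, 6b94f0e, 776084e, a890e48, b5eaddc, d351fa1, ebe046a}.
Reachable from 060f937: {060f937, 2eae00a, 37ee000, 43836d8, 6689d58, 776084e, 9ce7f9d, b5eaddc, d351fa1}.
In 21f5b32's history but not 060f937's: {171c1b8, 21f5b32, 2b8d6da, 6b94f0e, a890e48, ebe046a} — 6 commits.

6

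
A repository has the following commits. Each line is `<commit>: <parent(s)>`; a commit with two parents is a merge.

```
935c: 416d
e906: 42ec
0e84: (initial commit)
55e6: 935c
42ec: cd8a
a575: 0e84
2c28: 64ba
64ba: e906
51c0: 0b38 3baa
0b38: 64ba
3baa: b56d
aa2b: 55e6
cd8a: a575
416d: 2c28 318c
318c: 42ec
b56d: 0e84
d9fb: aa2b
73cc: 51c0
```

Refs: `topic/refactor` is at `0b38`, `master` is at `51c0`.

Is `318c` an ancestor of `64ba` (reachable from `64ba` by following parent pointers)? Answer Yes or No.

Ancestors of 64ba: {0e84, 42ec, 64ba, a575, cd8a, e906}.
318c is not in that set, so it is not an ancestor of 64ba.

No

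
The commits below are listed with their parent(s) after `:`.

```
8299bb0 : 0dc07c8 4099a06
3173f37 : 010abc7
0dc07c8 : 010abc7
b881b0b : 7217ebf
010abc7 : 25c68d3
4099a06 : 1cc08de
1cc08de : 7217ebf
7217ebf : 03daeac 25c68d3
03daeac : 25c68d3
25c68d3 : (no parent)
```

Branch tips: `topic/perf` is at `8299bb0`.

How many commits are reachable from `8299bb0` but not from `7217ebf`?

5

Reachable from 8299bb0: {010abc7, 03daeac, 0dc07c8, 1cc08de, 25c68d3, 4099a06, 7217ebf, 8299bb0}.
Reachable from 7217ebf: {03daeac, 25c68d3, 7217ebf}.
In 8299bb0's history but not 7217ebf's: {010abc7, 0dc07c8, 1cc08de, 4099a06, 8299bb0} — 5 commits.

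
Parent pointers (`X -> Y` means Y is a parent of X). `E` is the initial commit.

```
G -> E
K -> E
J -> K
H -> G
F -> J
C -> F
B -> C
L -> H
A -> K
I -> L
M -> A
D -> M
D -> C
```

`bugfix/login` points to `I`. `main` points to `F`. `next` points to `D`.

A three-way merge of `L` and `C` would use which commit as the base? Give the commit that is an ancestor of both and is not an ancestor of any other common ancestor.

Ancestors of L: {E, G, H, L}.
Ancestors of C: {C, E, F, J, K}.
Common ancestors: {E}.
The only common ancestor is E, so it is the merge base.

E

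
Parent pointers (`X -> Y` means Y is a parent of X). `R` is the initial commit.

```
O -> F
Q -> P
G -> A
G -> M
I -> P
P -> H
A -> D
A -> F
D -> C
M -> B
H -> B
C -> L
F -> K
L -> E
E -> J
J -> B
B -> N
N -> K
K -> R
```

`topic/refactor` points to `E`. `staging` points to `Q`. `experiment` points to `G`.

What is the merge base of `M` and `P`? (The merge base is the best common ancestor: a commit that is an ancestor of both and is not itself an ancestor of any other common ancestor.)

B

Ancestors of M: {B, K, M, N, R}.
Ancestors of P: {B, H, K, N, P, R}.
Common ancestors: {B, K, N, R}.
Among these, B is not an ancestor of any other common ancestor — it is the merge base.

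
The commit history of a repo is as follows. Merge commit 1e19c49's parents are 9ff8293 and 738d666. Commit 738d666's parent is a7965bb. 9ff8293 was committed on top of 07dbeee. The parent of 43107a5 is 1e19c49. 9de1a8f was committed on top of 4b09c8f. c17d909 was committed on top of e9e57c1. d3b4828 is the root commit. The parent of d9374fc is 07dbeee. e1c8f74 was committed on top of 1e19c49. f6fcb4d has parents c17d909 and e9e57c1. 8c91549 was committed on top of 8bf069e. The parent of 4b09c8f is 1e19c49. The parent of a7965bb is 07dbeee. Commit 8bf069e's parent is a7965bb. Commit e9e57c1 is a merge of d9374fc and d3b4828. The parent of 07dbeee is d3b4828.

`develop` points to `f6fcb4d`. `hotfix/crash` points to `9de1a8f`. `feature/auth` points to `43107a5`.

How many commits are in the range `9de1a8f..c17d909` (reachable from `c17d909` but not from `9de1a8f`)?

3

Reachable from c17d909: {07dbeee, c17d909, d3b4828, d9374fc, e9e57c1}.
Reachable from 9de1a8f: {07dbeee, 1e19c49, 4b09c8f, 738d666, 9de1a8f, 9ff8293, a7965bb, d3b4828}.
In c17d909's history but not 9de1a8f's: {c17d909, d9374fc, e9e57c1} — 3 commits.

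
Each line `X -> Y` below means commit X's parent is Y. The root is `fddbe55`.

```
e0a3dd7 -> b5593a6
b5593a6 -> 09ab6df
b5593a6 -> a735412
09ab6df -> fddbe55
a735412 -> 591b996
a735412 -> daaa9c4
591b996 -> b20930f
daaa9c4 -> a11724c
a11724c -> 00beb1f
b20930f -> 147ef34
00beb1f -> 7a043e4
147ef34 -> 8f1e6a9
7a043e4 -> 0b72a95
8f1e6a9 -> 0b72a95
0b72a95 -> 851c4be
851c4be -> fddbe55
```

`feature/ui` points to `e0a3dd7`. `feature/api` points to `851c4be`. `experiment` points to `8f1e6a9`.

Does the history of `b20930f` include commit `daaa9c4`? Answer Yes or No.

No

Ancestors of b20930f: {0b72a95, 147ef34, 851c4be, 8f1e6a9, b20930f, fddbe55}.
daaa9c4 is not in that set, so it is not an ancestor of b20930f.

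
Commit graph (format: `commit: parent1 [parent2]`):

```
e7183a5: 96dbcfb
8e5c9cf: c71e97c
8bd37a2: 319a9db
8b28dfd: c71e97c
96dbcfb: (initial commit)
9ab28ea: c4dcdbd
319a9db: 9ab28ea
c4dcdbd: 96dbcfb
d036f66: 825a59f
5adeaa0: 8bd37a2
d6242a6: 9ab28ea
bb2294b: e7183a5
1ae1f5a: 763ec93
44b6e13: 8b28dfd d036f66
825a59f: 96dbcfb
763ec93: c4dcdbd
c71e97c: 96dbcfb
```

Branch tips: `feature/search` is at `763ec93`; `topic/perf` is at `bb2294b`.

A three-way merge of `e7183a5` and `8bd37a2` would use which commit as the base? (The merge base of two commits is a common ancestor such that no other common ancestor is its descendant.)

Ancestors of e7183a5: {96dbcfb, e7183a5}.
Ancestors of 8bd37a2: {319a9db, 8bd37a2, 96dbcfb, 9ab28ea, c4dcdbd}.
Common ancestors: {96dbcfb}.
The only common ancestor is 96dbcfb, so it is the merge base.

96dbcfb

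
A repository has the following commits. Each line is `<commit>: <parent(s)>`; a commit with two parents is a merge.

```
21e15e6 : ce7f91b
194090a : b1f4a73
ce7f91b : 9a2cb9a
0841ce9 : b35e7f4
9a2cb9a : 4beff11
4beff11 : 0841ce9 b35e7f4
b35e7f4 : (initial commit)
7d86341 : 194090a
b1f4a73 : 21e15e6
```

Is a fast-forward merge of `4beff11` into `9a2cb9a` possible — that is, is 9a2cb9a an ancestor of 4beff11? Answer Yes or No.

A fast-forward from 9a2cb9a to 4beff11 is possible iff 9a2cb9a is an ancestor of 4beff11.
Ancestors of 4beff11: {0841ce9, 4beff11, b35e7f4}.
9a2cb9a is not among them, so fast-forward is not possible.

No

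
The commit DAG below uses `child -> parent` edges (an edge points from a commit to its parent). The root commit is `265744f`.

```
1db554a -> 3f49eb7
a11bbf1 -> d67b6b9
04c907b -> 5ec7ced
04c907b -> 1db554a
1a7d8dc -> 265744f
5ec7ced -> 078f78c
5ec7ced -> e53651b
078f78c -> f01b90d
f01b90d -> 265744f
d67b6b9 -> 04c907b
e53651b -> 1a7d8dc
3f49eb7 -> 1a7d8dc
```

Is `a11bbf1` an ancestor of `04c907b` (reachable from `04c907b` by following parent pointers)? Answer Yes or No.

Ancestors of 04c907b: {04c907b, 078f78c, 1a7d8dc, 1db554a, 265744f, 3f49eb7, 5ec7ced, e53651b, f01b90d}.
a11bbf1 is not in that set, so it is not an ancestor of 04c907b.

No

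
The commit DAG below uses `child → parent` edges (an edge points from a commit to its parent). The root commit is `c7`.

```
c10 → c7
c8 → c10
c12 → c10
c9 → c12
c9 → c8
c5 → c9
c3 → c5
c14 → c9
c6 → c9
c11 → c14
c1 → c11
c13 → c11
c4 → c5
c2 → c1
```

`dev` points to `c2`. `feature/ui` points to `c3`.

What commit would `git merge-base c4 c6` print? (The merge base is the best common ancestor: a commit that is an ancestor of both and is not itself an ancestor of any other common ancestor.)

Ancestors of c4: {c10, c12, c4, c5, c7, c8, c9}.
Ancestors of c6: {c10, c12, c6, c7, c8, c9}.
Common ancestors: {c10, c12, c7, c8, c9}.
Among these, c9 is not an ancestor of any other common ancestor — it is the merge base.

c9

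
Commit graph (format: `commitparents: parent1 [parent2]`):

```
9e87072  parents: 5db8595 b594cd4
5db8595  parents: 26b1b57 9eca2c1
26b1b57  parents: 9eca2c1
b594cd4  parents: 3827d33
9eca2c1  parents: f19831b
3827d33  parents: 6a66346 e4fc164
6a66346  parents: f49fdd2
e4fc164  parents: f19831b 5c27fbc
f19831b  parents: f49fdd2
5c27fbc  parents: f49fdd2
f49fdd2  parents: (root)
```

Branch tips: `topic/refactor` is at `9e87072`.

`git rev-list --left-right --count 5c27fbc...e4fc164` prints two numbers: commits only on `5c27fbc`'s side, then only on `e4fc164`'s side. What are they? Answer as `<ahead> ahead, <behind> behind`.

0 ahead, 2 behind

Reachable from 5c27fbc: {5c27fbc, f49fdd2}.
Reachable from e4fc164: {5c27fbc, e4fc164, f19831b, f49fdd2}.
Only in 5c27fbc's history (ahead): {} — 0.
Only in e4fc164's history (behind): {e4fc164, f19831b} — 2.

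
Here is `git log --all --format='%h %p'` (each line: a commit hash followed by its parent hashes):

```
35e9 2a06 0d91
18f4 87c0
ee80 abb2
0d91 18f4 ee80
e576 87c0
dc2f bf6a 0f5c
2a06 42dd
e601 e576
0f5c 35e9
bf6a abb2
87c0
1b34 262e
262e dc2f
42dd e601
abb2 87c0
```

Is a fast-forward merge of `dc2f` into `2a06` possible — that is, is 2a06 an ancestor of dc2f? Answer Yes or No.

Yes

A fast-forward from 2a06 to dc2f is possible iff 2a06 is an ancestor of dc2f.
Ancestors of dc2f: {0d91, 0f5c, 18f4, 2a06, 35e9, 42dd, 87c0, abb2, bf6a, dc2f, e576, e601, ee80}.
2a06 is among them, so fast-forward is possible.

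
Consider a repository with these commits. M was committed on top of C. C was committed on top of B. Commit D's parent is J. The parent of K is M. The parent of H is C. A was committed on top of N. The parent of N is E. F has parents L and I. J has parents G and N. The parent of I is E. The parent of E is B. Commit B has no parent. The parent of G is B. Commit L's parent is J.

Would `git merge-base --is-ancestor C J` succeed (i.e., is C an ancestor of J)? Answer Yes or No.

Ancestors of J: {B, E, G, J, N}.
C is not in that set, so it is not an ancestor of J.

No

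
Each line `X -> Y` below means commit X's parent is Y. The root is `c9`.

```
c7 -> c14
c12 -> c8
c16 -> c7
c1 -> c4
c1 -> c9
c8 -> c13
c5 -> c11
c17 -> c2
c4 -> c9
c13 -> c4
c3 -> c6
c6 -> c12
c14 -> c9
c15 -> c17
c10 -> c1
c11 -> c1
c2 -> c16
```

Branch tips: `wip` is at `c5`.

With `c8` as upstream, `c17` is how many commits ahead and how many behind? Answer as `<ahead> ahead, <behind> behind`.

5 ahead, 3 behind

Reachable from c17: {c14, c16, c17, c2, c7, c9}.
Reachable from c8: {c13, c4, c8, c9}.
Only in c17's history (ahead): {c14, c16, c17, c2, c7} — 5.
Only in c8's history (behind): {c13, c4, c8} — 3.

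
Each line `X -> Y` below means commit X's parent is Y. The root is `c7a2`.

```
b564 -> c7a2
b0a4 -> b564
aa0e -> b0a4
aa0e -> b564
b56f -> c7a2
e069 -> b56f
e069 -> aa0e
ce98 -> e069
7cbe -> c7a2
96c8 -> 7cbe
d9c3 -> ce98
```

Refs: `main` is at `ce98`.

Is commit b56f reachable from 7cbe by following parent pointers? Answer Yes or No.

No

Ancestors of 7cbe: {7cbe, c7a2}.
b56f is not in that set, so it is not an ancestor of 7cbe.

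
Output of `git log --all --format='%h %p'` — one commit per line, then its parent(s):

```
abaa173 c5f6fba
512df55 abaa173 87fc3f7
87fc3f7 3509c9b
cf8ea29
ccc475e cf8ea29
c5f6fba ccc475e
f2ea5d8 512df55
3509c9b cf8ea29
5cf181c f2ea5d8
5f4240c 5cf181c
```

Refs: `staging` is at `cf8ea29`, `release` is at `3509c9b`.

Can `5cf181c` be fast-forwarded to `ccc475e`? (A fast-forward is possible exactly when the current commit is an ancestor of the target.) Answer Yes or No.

No

A fast-forward from 5cf181c to ccc475e is possible iff 5cf181c is an ancestor of ccc475e.
Ancestors of ccc475e: {ccc475e, cf8ea29}.
5cf181c is not among them, so fast-forward is not possible.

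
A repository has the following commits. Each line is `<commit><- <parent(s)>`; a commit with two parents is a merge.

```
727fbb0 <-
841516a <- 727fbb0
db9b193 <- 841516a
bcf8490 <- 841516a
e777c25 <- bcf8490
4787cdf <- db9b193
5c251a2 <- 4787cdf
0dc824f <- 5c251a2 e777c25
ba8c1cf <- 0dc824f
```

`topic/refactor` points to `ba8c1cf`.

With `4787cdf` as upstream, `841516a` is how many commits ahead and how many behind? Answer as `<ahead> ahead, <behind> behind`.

Reachable from 841516a: {727fbb0, 841516a}.
Reachable from 4787cdf: {4787cdf, 727fbb0, 841516a, db9b193}.
Only in 841516a's history (ahead): {} — 0.
Only in 4787cdf's history (behind): {4787cdf, db9b193} — 2.

0 ahead, 2 behind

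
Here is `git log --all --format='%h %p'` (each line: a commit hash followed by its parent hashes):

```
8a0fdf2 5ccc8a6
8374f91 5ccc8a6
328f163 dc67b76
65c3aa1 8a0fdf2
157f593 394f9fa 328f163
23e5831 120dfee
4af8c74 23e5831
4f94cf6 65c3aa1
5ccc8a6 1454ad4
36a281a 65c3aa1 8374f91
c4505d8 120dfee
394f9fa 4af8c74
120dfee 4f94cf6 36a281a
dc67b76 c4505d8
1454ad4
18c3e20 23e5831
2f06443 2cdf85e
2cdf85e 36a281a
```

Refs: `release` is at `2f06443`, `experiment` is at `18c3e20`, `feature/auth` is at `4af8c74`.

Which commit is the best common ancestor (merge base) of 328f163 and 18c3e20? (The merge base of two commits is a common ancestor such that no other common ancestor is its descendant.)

Ancestors of 328f163: {120dfee, 1454ad4, 328f163, 36a281a, 4f94cf6, 5ccc8a6, 65c3aa1, 8374f91, 8a0fdf2, c4505d8, dc67b76}.
Ancestors of 18c3e20: {120dfee, 1454ad4, 18c3e20, 23e5831, 36a281a, 4f94cf6, 5ccc8a6, 65c3aa1, 8374f91, 8a0fdf2}.
Common ancestors: {120dfee, 1454ad4, 36a281a, 4f94cf6, 5ccc8a6, 65c3aa1, 8374f91, 8a0fdf2}.
Among these, 120dfee is not an ancestor of any other common ancestor — it is the merge base.

120dfee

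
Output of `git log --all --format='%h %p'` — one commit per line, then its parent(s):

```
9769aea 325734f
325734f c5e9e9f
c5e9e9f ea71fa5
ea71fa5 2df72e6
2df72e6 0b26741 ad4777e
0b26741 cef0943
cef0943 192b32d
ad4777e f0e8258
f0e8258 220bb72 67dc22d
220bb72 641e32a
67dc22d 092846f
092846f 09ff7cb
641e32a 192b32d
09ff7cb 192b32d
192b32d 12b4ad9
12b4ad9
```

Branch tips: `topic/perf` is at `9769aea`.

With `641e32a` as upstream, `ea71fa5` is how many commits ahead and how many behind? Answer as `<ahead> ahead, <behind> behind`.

Reachable from ea71fa5: {092846f, 09ff7cb, 0b26741, 12b4ad9, 192b32d, 220bb72, 2df72e6, 641e32a, 67dc22d, ad4777e, cef0943, ea71fa5, f0e8258}.
Reachable from 641e32a: {12b4ad9, 192b32d, 641e32a}.
Only in ea71fa5's history (ahead): {092846f, 09ff7cb, 0b26741, 220bb72, 2df72e6, 67dc22d, ad4777e, cef0943, ea71fa5, f0e8258} — 10.
Only in 641e32a's history (behind): {} — 0.

10 ahead, 0 behind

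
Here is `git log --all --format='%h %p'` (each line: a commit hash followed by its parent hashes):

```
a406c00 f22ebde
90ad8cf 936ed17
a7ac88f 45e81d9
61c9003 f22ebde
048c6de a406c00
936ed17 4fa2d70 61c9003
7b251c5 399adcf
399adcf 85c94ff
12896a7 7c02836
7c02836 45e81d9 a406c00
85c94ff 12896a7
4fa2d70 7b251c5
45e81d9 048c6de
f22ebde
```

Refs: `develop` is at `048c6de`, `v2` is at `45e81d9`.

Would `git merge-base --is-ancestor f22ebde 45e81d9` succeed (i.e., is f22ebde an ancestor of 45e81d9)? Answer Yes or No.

Ancestors of 45e81d9 (commits reachable by following parents): {048c6de, 45e81d9, a406c00, f22ebde}.
f22ebde is in that set, so it is an ancestor of 45e81d9.

Yes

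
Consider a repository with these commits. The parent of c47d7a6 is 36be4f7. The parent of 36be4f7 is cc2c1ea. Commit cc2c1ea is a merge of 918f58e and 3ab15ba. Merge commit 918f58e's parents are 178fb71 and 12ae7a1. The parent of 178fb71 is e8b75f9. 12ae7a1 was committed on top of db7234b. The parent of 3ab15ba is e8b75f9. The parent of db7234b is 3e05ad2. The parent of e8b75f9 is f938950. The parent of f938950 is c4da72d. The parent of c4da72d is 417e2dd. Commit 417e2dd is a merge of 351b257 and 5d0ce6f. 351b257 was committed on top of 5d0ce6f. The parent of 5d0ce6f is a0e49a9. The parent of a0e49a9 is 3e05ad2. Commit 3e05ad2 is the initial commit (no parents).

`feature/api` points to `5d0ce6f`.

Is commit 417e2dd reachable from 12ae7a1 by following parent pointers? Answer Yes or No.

Ancestors of 12ae7a1: {12ae7a1, 3e05ad2, db7234b}.
417e2dd is not in that set, so it is not an ancestor of 12ae7a1.

No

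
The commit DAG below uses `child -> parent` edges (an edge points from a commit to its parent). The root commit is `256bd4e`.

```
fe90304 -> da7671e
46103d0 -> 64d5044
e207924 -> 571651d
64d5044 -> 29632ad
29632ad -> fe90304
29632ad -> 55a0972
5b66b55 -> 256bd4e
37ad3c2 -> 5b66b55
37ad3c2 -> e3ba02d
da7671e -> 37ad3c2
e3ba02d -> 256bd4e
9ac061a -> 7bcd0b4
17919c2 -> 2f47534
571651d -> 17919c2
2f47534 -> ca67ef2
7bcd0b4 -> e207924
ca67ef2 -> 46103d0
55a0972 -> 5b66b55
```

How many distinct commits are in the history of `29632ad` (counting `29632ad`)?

8

Walking parent pointers from 29632ad: reachable set = {256bd4e, 29632ad, 37ad3c2, 55a0972, 5b66b55, da7671e, e3ba02d, fe90304}.
That is 8 commits.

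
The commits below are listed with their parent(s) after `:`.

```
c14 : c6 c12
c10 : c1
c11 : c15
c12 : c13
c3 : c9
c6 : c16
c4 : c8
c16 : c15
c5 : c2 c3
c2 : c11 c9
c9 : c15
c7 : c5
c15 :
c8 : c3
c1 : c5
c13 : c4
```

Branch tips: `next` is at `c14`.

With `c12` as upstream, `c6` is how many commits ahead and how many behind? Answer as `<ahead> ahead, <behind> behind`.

Reachable from c6: {c15, c16, c6}.
Reachable from c12: {c12, c13, c15, c3, c4, c8, c9}.
Only in c6's history (ahead): {c16, c6} — 2.
Only in c12's history (behind): {c12, c13, c3, c4, c8, c9} — 6.

2 ahead, 6 behind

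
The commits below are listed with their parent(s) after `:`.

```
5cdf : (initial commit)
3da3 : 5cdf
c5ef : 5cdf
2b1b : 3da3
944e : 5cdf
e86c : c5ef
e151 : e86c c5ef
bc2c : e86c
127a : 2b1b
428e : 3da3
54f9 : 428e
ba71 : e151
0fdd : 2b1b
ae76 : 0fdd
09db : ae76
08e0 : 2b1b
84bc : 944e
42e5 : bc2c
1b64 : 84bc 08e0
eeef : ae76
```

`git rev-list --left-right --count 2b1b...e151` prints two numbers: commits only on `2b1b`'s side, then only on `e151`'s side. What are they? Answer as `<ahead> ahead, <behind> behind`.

2 ahead, 3 behind

Reachable from 2b1b: {2b1b, 3da3, 5cdf}.
Reachable from e151: {5cdf, c5ef, e151, e86c}.
Only in 2b1b's history (ahead): {2b1b, 3da3} — 2.
Only in e151's history (behind): {c5ef, e151, e86c} — 3.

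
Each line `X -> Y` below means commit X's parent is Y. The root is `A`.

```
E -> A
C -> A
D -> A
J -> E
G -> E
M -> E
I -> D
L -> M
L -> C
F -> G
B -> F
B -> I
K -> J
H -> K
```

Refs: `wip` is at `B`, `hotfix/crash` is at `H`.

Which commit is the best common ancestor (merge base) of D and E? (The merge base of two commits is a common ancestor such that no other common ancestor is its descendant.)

A

Ancestors of D: {A, D}.
Ancestors of E: {A, E}.
Common ancestors: {A}.
The only common ancestor is A, so it is the merge base.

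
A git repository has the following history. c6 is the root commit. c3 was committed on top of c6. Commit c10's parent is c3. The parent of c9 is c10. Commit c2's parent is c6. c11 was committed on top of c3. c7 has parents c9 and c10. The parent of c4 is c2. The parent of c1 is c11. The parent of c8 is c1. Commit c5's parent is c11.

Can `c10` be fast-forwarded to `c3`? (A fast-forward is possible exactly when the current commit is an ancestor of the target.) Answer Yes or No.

No

A fast-forward from c10 to c3 is possible iff c10 is an ancestor of c3.
Ancestors of c3: {c3, c6}.
c10 is not among them, so fast-forward is not possible.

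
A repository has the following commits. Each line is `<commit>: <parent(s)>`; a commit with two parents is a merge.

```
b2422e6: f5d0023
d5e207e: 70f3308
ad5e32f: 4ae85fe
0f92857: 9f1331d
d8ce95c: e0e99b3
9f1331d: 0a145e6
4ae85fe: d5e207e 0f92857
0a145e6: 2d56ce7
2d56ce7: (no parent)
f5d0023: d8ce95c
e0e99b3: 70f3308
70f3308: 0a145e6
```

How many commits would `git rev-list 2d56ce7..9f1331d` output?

2

Reachable from 9f1331d: {0a145e6, 2d56ce7, 9f1331d}.
Reachable from 2d56ce7: {2d56ce7}.
In 9f1331d's history but not 2d56ce7's: {0a145e6, 9f1331d} — 2 commits.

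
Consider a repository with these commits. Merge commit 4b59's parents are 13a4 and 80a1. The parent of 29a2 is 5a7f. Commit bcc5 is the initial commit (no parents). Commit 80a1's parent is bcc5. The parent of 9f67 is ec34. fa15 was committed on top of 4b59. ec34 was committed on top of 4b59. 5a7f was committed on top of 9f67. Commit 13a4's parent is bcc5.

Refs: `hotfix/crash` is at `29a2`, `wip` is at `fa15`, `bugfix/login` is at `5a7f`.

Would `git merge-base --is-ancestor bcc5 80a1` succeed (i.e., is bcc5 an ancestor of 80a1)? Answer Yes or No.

Ancestors of 80a1 (commits reachable by following parents): {80a1, bcc5}.
bcc5 is in that set, so it is an ancestor of 80a1.

Yes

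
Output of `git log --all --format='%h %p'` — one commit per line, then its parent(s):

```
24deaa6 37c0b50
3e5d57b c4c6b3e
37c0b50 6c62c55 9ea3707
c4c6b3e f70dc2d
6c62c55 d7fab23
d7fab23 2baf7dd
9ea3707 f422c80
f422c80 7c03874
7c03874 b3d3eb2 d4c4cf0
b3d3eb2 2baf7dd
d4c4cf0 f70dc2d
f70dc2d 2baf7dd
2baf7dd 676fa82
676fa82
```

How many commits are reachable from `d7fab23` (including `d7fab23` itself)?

3

Walking parent pointers from d7fab23: reachable set = {2baf7dd, 676fa82, d7fab23}.
That is 3 commits.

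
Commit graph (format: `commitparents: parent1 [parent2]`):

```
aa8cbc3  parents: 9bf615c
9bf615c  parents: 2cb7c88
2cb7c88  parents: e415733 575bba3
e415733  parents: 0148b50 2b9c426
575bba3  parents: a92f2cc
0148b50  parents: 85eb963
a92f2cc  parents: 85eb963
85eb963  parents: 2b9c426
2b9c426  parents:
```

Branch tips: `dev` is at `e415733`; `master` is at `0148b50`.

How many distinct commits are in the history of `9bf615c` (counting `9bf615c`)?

8

Walking parent pointers from 9bf615c: reachable set = {0148b50, 2b9c426, 2cb7c88, 575bba3, 85eb963, 9bf615c, a92f2cc, e415733}.
That is 8 commits.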